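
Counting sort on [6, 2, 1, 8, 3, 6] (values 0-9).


Input: [6, 2, 1, 8, 3, 6]
Counts: [0, 1, 1, 1, 0, 0, 2, 0, 1, 0]

Sorted: [1, 2, 3, 6, 6, 8]


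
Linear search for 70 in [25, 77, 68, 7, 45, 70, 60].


i=0: 25!=70
i=1: 77!=70
i=2: 68!=70
i=3: 7!=70
i=4: 45!=70
i=5: 70==70 found!

Found at 5, 6 comps


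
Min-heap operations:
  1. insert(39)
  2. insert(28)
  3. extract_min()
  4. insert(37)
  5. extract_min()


insert(39) -> [39]
insert(28) -> [28, 39]
extract_min()->28, [39]
insert(37) -> [37, 39]
extract_min()->37, [39]

Final heap: [39]


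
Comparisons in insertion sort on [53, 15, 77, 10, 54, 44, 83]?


Algorithm: insertion sort
Input: [53, 15, 77, 10, 54, 44, 83]
Sorted: [10, 15, 44, 53, 54, 77, 83]

12


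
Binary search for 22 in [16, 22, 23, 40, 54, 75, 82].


Step 1: lo=0, hi=6, mid=3, val=40
Step 2: lo=0, hi=2, mid=1, val=22

Found at index 1


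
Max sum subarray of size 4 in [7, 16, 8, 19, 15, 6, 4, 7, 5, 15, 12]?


[0:4]: 50
[1:5]: 58
[2:6]: 48
[3:7]: 44
[4:8]: 32
[5:9]: 22
[6:10]: 31
[7:11]: 39

Max: 58 at [1:5]


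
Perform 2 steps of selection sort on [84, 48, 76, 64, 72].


Initial: [84, 48, 76, 64, 72]
Step 1: min=48 at 1
  Swap: [48, 84, 76, 64, 72]
Step 2: min=64 at 3
  Swap: [48, 64, 76, 84, 72]

After 2 steps: [48, 64, 76, 84, 72]


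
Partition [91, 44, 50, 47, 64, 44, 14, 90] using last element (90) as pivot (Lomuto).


Pivot: 90
  44 <= 90: swap -> [44, 91, 50, 47, 64, 44, 14, 90]
  50 <= 90: swap -> [44, 50, 91, 47, 64, 44, 14, 90]
  47 <= 90: swap -> [44, 50, 47, 91, 64, 44, 14, 90]
  64 <= 90: swap -> [44, 50, 47, 64, 91, 44, 14, 90]
  44 <= 90: swap -> [44, 50, 47, 64, 44, 91, 14, 90]
  14 <= 90: swap -> [44, 50, 47, 64, 44, 14, 91, 90]
Place pivot at 6: [44, 50, 47, 64, 44, 14, 90, 91]

Partitioned: [44, 50, 47, 64, 44, 14, 90, 91]


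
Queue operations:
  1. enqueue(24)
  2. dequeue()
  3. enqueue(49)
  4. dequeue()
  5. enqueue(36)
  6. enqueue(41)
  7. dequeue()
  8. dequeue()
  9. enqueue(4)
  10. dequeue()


enqueue(24) -> [24]
dequeue()->24, []
enqueue(49) -> [49]
dequeue()->49, []
enqueue(36) -> [36]
enqueue(41) -> [36, 41]
dequeue()->36, [41]
dequeue()->41, []
enqueue(4) -> [4]
dequeue()->4, []

Final queue: []


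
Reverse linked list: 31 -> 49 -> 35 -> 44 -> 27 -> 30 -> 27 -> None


Step 1: curr=31, set curr.next=prev(None) | reversed so far: 31
Step 2: curr=49, set curr.next=prev(31) | reversed so far: 49 -> 31
Step 3: curr=35, set curr.next=prev(49) | reversed so far: 35 -> 49 -> 31
Step 4: curr=44, set curr.next=prev(35) | reversed so far: 44 -> 35 -> 49 -> 31
Step 5: curr=27, set curr.next=prev(44) | reversed so far: 27 -> 44 -> 35 -> 49 -> 31
Step 6: curr=30, set curr.next=prev(27) | reversed so far: 30 -> 27 -> 44 -> 35 -> 49 -> 31
Step 7: curr=27, set curr.next=prev(30) | reversed so far: 27 -> 30 -> 27 -> 44 -> 35 -> 49 -> 31

27 -> 30 -> 27 -> 44 -> 35 -> 49 -> 31 -> None


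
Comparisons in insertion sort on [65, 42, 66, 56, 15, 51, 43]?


Algorithm: insertion sort
Input: [65, 42, 66, 56, 15, 51, 43]
Sorted: [15, 42, 43, 51, 56, 65, 66]

18


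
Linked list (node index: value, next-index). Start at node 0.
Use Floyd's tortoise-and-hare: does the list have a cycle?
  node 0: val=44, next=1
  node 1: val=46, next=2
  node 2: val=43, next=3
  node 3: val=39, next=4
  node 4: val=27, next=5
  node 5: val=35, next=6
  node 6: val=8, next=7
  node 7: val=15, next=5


Floyd's tortoise (slow, +1) and hare (fast, +2):
  init: slow=0, fast=0
  step 1: slow=1, fast=2
  step 2: slow=2, fast=4
  step 3: slow=3, fast=6
  step 4: slow=4, fast=5
  step 5: slow=5, fast=7
  step 6: slow=6, fast=6
  slow == fast at node 6: cycle detected

Cycle: yes


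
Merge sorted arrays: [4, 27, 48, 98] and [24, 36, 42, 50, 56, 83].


Take 4 from A
Take 24 from B
Take 27 from A
Take 36 from B
Take 42 from B
Take 48 from A
Take 50 from B
Take 56 from B
Take 83 from B

Merged: [4, 24, 27, 36, 42, 48, 50, 56, 83, 98]


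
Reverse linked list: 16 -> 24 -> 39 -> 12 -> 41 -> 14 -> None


Step 1: curr=16, set curr.next=prev(None) | reversed so far: 16
Step 2: curr=24, set curr.next=prev(16) | reversed so far: 24 -> 16
Step 3: curr=39, set curr.next=prev(24) | reversed so far: 39 -> 24 -> 16
Step 4: curr=12, set curr.next=prev(39) | reversed so far: 12 -> 39 -> 24 -> 16
Step 5: curr=41, set curr.next=prev(12) | reversed so far: 41 -> 12 -> 39 -> 24 -> 16
Step 6: curr=14, set curr.next=prev(41) | reversed so far: 14 -> 41 -> 12 -> 39 -> 24 -> 16

14 -> 41 -> 12 -> 39 -> 24 -> 16 -> None


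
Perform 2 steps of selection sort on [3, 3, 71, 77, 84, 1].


Initial: [3, 3, 71, 77, 84, 1]
Step 1: min=1 at 5
  Swap: [1, 3, 71, 77, 84, 3]
Step 2: min=3 at 1
  Swap: [1, 3, 71, 77, 84, 3]

After 2 steps: [1, 3, 71, 77, 84, 3]


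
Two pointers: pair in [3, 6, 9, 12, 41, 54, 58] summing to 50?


lo=0(3)+hi=6(58)=61
lo=0(3)+hi=5(54)=57
lo=0(3)+hi=4(41)=44
lo=1(6)+hi=4(41)=47
lo=2(9)+hi=4(41)=50

Yes: 9+41=50


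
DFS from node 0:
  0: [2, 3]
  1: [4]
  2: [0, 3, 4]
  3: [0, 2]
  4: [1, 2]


Visit 0, push [3, 2]
Visit 2, push [4, 3]
Visit 3, push []
Visit 4, push [1]
Visit 1, push []

DFS order: [0, 2, 3, 4, 1]


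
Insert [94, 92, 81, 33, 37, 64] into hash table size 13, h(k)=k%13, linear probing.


Insert 94: h=3 -> slot 3
Insert 92: h=1 -> slot 1
Insert 81: h=3, 1 probes -> slot 4
Insert 33: h=7 -> slot 7
Insert 37: h=11 -> slot 11
Insert 64: h=12 -> slot 12

Table: [None, 92, None, 94, 81, None, None, 33, None, None, None, 37, 64]


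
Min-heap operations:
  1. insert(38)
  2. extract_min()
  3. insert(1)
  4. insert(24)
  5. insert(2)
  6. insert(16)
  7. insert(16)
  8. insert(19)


insert(38) -> [38]
extract_min()->38, []
insert(1) -> [1]
insert(24) -> [1, 24]
insert(2) -> [1, 24, 2]
insert(16) -> [1, 16, 2, 24]
insert(16) -> [1, 16, 2, 24, 16]
insert(19) -> [1, 16, 2, 24, 16, 19]

Final heap: [1, 16, 2, 24, 16, 19]


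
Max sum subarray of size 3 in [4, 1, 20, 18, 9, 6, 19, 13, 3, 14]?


[0:3]: 25
[1:4]: 39
[2:5]: 47
[3:6]: 33
[4:7]: 34
[5:8]: 38
[6:9]: 35
[7:10]: 30

Max: 47 at [2:5]


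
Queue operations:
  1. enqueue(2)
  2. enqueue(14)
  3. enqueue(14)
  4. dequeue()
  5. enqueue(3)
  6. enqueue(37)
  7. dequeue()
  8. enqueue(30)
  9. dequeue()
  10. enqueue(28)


enqueue(2) -> [2]
enqueue(14) -> [2, 14]
enqueue(14) -> [2, 14, 14]
dequeue()->2, [14, 14]
enqueue(3) -> [14, 14, 3]
enqueue(37) -> [14, 14, 3, 37]
dequeue()->14, [14, 3, 37]
enqueue(30) -> [14, 3, 37, 30]
dequeue()->14, [3, 37, 30]
enqueue(28) -> [3, 37, 30, 28]

Final queue: [3, 37, 30, 28]


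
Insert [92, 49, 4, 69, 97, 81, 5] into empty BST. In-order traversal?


Insert 92: root
Insert 49: L from 92
Insert 4: L from 92 -> L from 49
Insert 69: L from 92 -> R from 49
Insert 97: R from 92
Insert 81: L from 92 -> R from 49 -> R from 69
Insert 5: L from 92 -> L from 49 -> R from 4

In-order: [4, 5, 49, 69, 81, 92, 97]


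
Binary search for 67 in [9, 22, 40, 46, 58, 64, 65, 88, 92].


Step 1: lo=0, hi=8, mid=4, val=58
Step 2: lo=5, hi=8, mid=6, val=65
Step 3: lo=7, hi=8, mid=7, val=88

Not found


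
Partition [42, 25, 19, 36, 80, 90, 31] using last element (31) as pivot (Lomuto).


Pivot: 31
  25 <= 31: swap -> [25, 42, 19, 36, 80, 90, 31]
  19 <= 31: swap -> [25, 19, 42, 36, 80, 90, 31]
Place pivot at 2: [25, 19, 31, 36, 80, 90, 42]

Partitioned: [25, 19, 31, 36, 80, 90, 42]


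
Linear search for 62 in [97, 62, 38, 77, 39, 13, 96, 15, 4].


i=0: 97!=62
i=1: 62==62 found!

Found at 1, 2 comps


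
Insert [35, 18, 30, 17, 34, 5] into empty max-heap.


Insert 35: [35]
Insert 18: [35, 18]
Insert 30: [35, 18, 30]
Insert 17: [35, 18, 30, 17]
Insert 34: [35, 34, 30, 17, 18]
Insert 5: [35, 34, 30, 17, 18, 5]

Final heap: [35, 34, 30, 17, 18, 5]


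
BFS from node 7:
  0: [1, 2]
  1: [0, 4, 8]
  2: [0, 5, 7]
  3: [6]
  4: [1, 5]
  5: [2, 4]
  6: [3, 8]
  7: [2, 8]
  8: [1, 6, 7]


Visit 7, enqueue [2, 8]
Visit 2, enqueue [0, 5]
Visit 8, enqueue [1, 6]
Visit 0, enqueue []
Visit 5, enqueue [4]
Visit 1, enqueue []
Visit 6, enqueue [3]
Visit 4, enqueue []
Visit 3, enqueue []

BFS order: [7, 2, 8, 0, 5, 1, 6, 4, 3]


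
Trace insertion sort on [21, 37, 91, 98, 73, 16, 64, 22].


Initial: [21, 37, 91, 98, 73, 16, 64, 22]
Insert 37: [21, 37, 91, 98, 73, 16, 64, 22]
Insert 91: [21, 37, 91, 98, 73, 16, 64, 22]
Insert 98: [21, 37, 91, 98, 73, 16, 64, 22]
Insert 73: [21, 37, 73, 91, 98, 16, 64, 22]
Insert 16: [16, 21, 37, 73, 91, 98, 64, 22]
Insert 64: [16, 21, 37, 64, 73, 91, 98, 22]
Insert 22: [16, 21, 22, 37, 64, 73, 91, 98]

Sorted: [16, 21, 22, 37, 64, 73, 91, 98]


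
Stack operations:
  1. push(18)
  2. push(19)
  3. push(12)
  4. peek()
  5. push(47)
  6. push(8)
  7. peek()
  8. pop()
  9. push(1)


push(18) -> [18]
push(19) -> [18, 19]
push(12) -> [18, 19, 12]
peek()->12
push(47) -> [18, 19, 12, 47]
push(8) -> [18, 19, 12, 47, 8]
peek()->8
pop()->8, [18, 19, 12, 47]
push(1) -> [18, 19, 12, 47, 1]

Final stack: [18, 19, 12, 47, 1]


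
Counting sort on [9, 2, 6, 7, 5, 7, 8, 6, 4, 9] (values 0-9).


Input: [9, 2, 6, 7, 5, 7, 8, 6, 4, 9]
Counts: [0, 0, 1, 0, 1, 1, 2, 2, 1, 2]

Sorted: [2, 4, 5, 6, 6, 7, 7, 8, 9, 9]


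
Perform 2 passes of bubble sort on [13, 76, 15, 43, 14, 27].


Initial: [13, 76, 15, 43, 14, 27]
Pass 1: [13, 15, 43, 14, 27, 76] (4 swaps)
Pass 2: [13, 15, 14, 27, 43, 76] (2 swaps)

After 2 passes: [13, 15, 14, 27, 43, 76]


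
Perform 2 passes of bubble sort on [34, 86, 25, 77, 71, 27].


Initial: [34, 86, 25, 77, 71, 27]
Pass 1: [34, 25, 77, 71, 27, 86] (4 swaps)
Pass 2: [25, 34, 71, 27, 77, 86] (3 swaps)

After 2 passes: [25, 34, 71, 27, 77, 86]


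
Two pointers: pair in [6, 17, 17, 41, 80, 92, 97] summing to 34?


lo=0(6)+hi=6(97)=103
lo=0(6)+hi=5(92)=98
lo=0(6)+hi=4(80)=86
lo=0(6)+hi=3(41)=47
lo=0(6)+hi=2(17)=23
lo=1(17)+hi=2(17)=34

Yes: 17+17=34


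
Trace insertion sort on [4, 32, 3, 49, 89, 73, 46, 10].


Initial: [4, 32, 3, 49, 89, 73, 46, 10]
Insert 32: [4, 32, 3, 49, 89, 73, 46, 10]
Insert 3: [3, 4, 32, 49, 89, 73, 46, 10]
Insert 49: [3, 4, 32, 49, 89, 73, 46, 10]
Insert 89: [3, 4, 32, 49, 89, 73, 46, 10]
Insert 73: [3, 4, 32, 49, 73, 89, 46, 10]
Insert 46: [3, 4, 32, 46, 49, 73, 89, 10]
Insert 10: [3, 4, 10, 32, 46, 49, 73, 89]

Sorted: [3, 4, 10, 32, 46, 49, 73, 89]


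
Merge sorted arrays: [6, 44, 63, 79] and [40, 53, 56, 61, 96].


Take 6 from A
Take 40 from B
Take 44 from A
Take 53 from B
Take 56 from B
Take 61 from B
Take 63 from A
Take 79 from A

Merged: [6, 40, 44, 53, 56, 61, 63, 79, 96]


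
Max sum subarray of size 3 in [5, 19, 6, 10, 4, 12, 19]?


[0:3]: 30
[1:4]: 35
[2:5]: 20
[3:6]: 26
[4:7]: 35

Max: 35 at [1:4]


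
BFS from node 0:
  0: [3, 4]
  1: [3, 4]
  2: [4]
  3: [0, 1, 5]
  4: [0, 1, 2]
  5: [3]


Visit 0, enqueue [3, 4]
Visit 3, enqueue [1, 5]
Visit 4, enqueue [2]
Visit 1, enqueue []
Visit 5, enqueue []
Visit 2, enqueue []

BFS order: [0, 3, 4, 1, 5, 2]


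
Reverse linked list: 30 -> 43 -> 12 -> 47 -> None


Step 1: curr=30, set curr.next=prev(None) | reversed so far: 30
Step 2: curr=43, set curr.next=prev(30) | reversed so far: 43 -> 30
Step 3: curr=12, set curr.next=prev(43) | reversed so far: 12 -> 43 -> 30
Step 4: curr=47, set curr.next=prev(12) | reversed so far: 47 -> 12 -> 43 -> 30

47 -> 12 -> 43 -> 30 -> None


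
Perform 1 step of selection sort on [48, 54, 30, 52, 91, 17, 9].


Initial: [48, 54, 30, 52, 91, 17, 9]
Step 1: min=9 at 6
  Swap: [9, 54, 30, 52, 91, 17, 48]

After 1 step: [9, 54, 30, 52, 91, 17, 48]


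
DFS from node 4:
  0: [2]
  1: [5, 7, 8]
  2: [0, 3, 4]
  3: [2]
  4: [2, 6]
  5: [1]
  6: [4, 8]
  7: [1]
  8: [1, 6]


Visit 4, push [6, 2]
Visit 2, push [3, 0]
Visit 0, push []
Visit 3, push []
Visit 6, push [8]
Visit 8, push [1]
Visit 1, push [7, 5]
Visit 5, push []
Visit 7, push []

DFS order: [4, 2, 0, 3, 6, 8, 1, 5, 7]


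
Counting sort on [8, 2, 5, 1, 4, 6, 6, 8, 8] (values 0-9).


Input: [8, 2, 5, 1, 4, 6, 6, 8, 8]
Counts: [0, 1, 1, 0, 1, 1, 2, 0, 3, 0]

Sorted: [1, 2, 4, 5, 6, 6, 8, 8, 8]


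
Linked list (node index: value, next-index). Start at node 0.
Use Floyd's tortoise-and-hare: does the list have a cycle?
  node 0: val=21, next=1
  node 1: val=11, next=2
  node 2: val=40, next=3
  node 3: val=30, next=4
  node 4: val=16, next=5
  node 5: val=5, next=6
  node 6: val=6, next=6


Floyd's tortoise (slow, +1) and hare (fast, +2):
  init: slow=0, fast=0
  step 1: slow=1, fast=2
  step 2: slow=2, fast=4
  step 3: slow=3, fast=6
  step 4: slow=4, fast=6
  step 5: slow=5, fast=6
  step 6: slow=6, fast=6
  slow == fast at node 6: cycle detected

Cycle: yes


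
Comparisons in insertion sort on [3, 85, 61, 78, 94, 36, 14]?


Algorithm: insertion sort
Input: [3, 85, 61, 78, 94, 36, 14]
Sorted: [3, 14, 36, 61, 78, 85, 94]

17


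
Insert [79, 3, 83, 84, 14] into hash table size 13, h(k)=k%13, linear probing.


Insert 79: h=1 -> slot 1
Insert 3: h=3 -> slot 3
Insert 83: h=5 -> slot 5
Insert 84: h=6 -> slot 6
Insert 14: h=1, 1 probes -> slot 2

Table: [None, 79, 14, 3, None, 83, 84, None, None, None, None, None, None]


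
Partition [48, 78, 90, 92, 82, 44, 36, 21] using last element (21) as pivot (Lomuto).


Pivot: 21
Place pivot at 0: [21, 78, 90, 92, 82, 44, 36, 48]

Partitioned: [21, 78, 90, 92, 82, 44, 36, 48]


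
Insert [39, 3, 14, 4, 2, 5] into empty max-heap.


Insert 39: [39]
Insert 3: [39, 3]
Insert 14: [39, 3, 14]
Insert 4: [39, 4, 14, 3]
Insert 2: [39, 4, 14, 3, 2]
Insert 5: [39, 4, 14, 3, 2, 5]

Final heap: [39, 4, 14, 3, 2, 5]


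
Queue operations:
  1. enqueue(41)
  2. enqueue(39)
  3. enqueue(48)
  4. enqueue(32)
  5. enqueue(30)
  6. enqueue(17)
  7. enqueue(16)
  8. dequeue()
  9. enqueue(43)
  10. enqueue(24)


enqueue(41) -> [41]
enqueue(39) -> [41, 39]
enqueue(48) -> [41, 39, 48]
enqueue(32) -> [41, 39, 48, 32]
enqueue(30) -> [41, 39, 48, 32, 30]
enqueue(17) -> [41, 39, 48, 32, 30, 17]
enqueue(16) -> [41, 39, 48, 32, 30, 17, 16]
dequeue()->41, [39, 48, 32, 30, 17, 16]
enqueue(43) -> [39, 48, 32, 30, 17, 16, 43]
enqueue(24) -> [39, 48, 32, 30, 17, 16, 43, 24]

Final queue: [39, 48, 32, 30, 17, 16, 43, 24]


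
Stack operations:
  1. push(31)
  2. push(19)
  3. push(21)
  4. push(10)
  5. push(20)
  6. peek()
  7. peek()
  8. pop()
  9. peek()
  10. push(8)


push(31) -> [31]
push(19) -> [31, 19]
push(21) -> [31, 19, 21]
push(10) -> [31, 19, 21, 10]
push(20) -> [31, 19, 21, 10, 20]
peek()->20
peek()->20
pop()->20, [31, 19, 21, 10]
peek()->10
push(8) -> [31, 19, 21, 10, 8]

Final stack: [31, 19, 21, 10, 8]


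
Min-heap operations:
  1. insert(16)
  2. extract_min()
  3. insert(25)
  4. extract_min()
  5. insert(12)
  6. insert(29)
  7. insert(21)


insert(16) -> [16]
extract_min()->16, []
insert(25) -> [25]
extract_min()->25, []
insert(12) -> [12]
insert(29) -> [12, 29]
insert(21) -> [12, 29, 21]

Final heap: [12, 29, 21]


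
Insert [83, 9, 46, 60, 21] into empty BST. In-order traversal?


Insert 83: root
Insert 9: L from 83
Insert 46: L from 83 -> R from 9
Insert 60: L from 83 -> R from 9 -> R from 46
Insert 21: L from 83 -> R from 9 -> L from 46

In-order: [9, 21, 46, 60, 83]


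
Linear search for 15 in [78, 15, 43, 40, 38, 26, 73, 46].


i=0: 78!=15
i=1: 15==15 found!

Found at 1, 2 comps


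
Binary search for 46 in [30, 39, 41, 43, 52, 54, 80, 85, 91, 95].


Step 1: lo=0, hi=9, mid=4, val=52
Step 2: lo=0, hi=3, mid=1, val=39
Step 3: lo=2, hi=3, mid=2, val=41
Step 4: lo=3, hi=3, mid=3, val=43

Not found


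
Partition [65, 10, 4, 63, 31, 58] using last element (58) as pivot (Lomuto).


Pivot: 58
  10 <= 58: swap -> [10, 65, 4, 63, 31, 58]
  4 <= 58: swap -> [10, 4, 65, 63, 31, 58]
  31 <= 58: swap -> [10, 4, 31, 63, 65, 58]
Place pivot at 3: [10, 4, 31, 58, 65, 63]

Partitioned: [10, 4, 31, 58, 65, 63]


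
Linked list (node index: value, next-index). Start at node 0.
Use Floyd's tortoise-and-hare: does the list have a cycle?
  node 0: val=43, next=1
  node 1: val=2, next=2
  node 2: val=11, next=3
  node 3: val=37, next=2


Floyd's tortoise (slow, +1) and hare (fast, +2):
  init: slow=0, fast=0
  step 1: slow=1, fast=2
  step 2: slow=2, fast=2
  slow == fast at node 2: cycle detected

Cycle: yes


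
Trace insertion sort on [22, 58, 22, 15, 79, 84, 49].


Initial: [22, 58, 22, 15, 79, 84, 49]
Insert 58: [22, 58, 22, 15, 79, 84, 49]
Insert 22: [22, 22, 58, 15, 79, 84, 49]
Insert 15: [15, 22, 22, 58, 79, 84, 49]
Insert 79: [15, 22, 22, 58, 79, 84, 49]
Insert 84: [15, 22, 22, 58, 79, 84, 49]
Insert 49: [15, 22, 22, 49, 58, 79, 84]

Sorted: [15, 22, 22, 49, 58, 79, 84]


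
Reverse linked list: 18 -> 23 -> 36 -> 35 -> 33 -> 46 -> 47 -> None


Step 1: curr=18, set curr.next=prev(None) | reversed so far: 18
Step 2: curr=23, set curr.next=prev(18) | reversed so far: 23 -> 18
Step 3: curr=36, set curr.next=prev(23) | reversed so far: 36 -> 23 -> 18
Step 4: curr=35, set curr.next=prev(36) | reversed so far: 35 -> 36 -> 23 -> 18
Step 5: curr=33, set curr.next=prev(35) | reversed so far: 33 -> 35 -> 36 -> 23 -> 18
Step 6: curr=46, set curr.next=prev(33) | reversed so far: 46 -> 33 -> 35 -> 36 -> 23 -> 18
Step 7: curr=47, set curr.next=prev(46) | reversed so far: 47 -> 46 -> 33 -> 35 -> 36 -> 23 -> 18

47 -> 46 -> 33 -> 35 -> 36 -> 23 -> 18 -> None


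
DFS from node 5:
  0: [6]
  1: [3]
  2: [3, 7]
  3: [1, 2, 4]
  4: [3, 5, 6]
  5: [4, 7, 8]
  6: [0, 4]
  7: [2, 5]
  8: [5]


Visit 5, push [8, 7, 4]
Visit 4, push [6, 3]
Visit 3, push [2, 1]
Visit 1, push []
Visit 2, push [7]
Visit 7, push []
Visit 6, push [0]
Visit 0, push []
Visit 8, push []

DFS order: [5, 4, 3, 1, 2, 7, 6, 0, 8]


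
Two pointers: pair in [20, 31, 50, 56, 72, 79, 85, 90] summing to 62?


lo=0(20)+hi=7(90)=110
lo=0(20)+hi=6(85)=105
lo=0(20)+hi=5(79)=99
lo=0(20)+hi=4(72)=92
lo=0(20)+hi=3(56)=76
lo=0(20)+hi=2(50)=70
lo=0(20)+hi=1(31)=51

No pair found


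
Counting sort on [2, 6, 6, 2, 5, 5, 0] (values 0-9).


Input: [2, 6, 6, 2, 5, 5, 0]
Counts: [1, 0, 2, 0, 0, 2, 2, 0, 0, 0]

Sorted: [0, 2, 2, 5, 5, 6, 6]


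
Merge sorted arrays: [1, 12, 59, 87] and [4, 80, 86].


Take 1 from A
Take 4 from B
Take 12 from A
Take 59 from A
Take 80 from B
Take 86 from B

Merged: [1, 4, 12, 59, 80, 86, 87]


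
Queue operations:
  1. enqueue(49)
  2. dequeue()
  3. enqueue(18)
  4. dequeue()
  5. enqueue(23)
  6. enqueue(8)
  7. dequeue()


enqueue(49) -> [49]
dequeue()->49, []
enqueue(18) -> [18]
dequeue()->18, []
enqueue(23) -> [23]
enqueue(8) -> [23, 8]
dequeue()->23, [8]

Final queue: [8]


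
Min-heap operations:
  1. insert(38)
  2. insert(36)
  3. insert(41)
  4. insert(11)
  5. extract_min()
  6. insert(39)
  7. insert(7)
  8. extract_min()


insert(38) -> [38]
insert(36) -> [36, 38]
insert(41) -> [36, 38, 41]
insert(11) -> [11, 36, 41, 38]
extract_min()->11, [36, 38, 41]
insert(39) -> [36, 38, 41, 39]
insert(7) -> [7, 36, 41, 39, 38]
extract_min()->7, [36, 38, 41, 39]

Final heap: [36, 38, 41, 39]


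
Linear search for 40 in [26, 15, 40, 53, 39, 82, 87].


i=0: 26!=40
i=1: 15!=40
i=2: 40==40 found!

Found at 2, 3 comps


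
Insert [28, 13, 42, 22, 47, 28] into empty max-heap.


Insert 28: [28]
Insert 13: [28, 13]
Insert 42: [42, 13, 28]
Insert 22: [42, 22, 28, 13]
Insert 47: [47, 42, 28, 13, 22]
Insert 28: [47, 42, 28, 13, 22, 28]

Final heap: [47, 42, 28, 13, 22, 28]


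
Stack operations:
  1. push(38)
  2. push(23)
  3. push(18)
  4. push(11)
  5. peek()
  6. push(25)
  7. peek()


push(38) -> [38]
push(23) -> [38, 23]
push(18) -> [38, 23, 18]
push(11) -> [38, 23, 18, 11]
peek()->11
push(25) -> [38, 23, 18, 11, 25]
peek()->25

Final stack: [38, 23, 18, 11, 25]


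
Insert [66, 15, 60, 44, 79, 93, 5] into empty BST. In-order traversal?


Insert 66: root
Insert 15: L from 66
Insert 60: L from 66 -> R from 15
Insert 44: L from 66 -> R from 15 -> L from 60
Insert 79: R from 66
Insert 93: R from 66 -> R from 79
Insert 5: L from 66 -> L from 15

In-order: [5, 15, 44, 60, 66, 79, 93]


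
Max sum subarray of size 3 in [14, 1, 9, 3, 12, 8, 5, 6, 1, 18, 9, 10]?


[0:3]: 24
[1:4]: 13
[2:5]: 24
[3:6]: 23
[4:7]: 25
[5:8]: 19
[6:9]: 12
[7:10]: 25
[8:11]: 28
[9:12]: 37

Max: 37 at [9:12]


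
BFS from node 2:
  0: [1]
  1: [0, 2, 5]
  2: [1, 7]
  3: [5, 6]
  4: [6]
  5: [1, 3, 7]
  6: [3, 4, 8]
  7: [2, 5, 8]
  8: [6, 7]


Visit 2, enqueue [1, 7]
Visit 1, enqueue [0, 5]
Visit 7, enqueue [8]
Visit 0, enqueue []
Visit 5, enqueue [3]
Visit 8, enqueue [6]
Visit 3, enqueue []
Visit 6, enqueue [4]
Visit 4, enqueue []

BFS order: [2, 1, 7, 0, 5, 8, 3, 6, 4]


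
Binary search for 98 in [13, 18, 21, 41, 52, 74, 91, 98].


Step 1: lo=0, hi=7, mid=3, val=41
Step 2: lo=4, hi=7, mid=5, val=74
Step 3: lo=6, hi=7, mid=6, val=91
Step 4: lo=7, hi=7, mid=7, val=98

Found at index 7


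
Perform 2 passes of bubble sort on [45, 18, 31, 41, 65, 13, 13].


Initial: [45, 18, 31, 41, 65, 13, 13]
Pass 1: [18, 31, 41, 45, 13, 13, 65] (5 swaps)
Pass 2: [18, 31, 41, 13, 13, 45, 65] (2 swaps)

After 2 passes: [18, 31, 41, 13, 13, 45, 65]


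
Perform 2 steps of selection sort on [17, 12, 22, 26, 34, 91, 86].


Initial: [17, 12, 22, 26, 34, 91, 86]
Step 1: min=12 at 1
  Swap: [12, 17, 22, 26, 34, 91, 86]
Step 2: min=17 at 1
  Swap: [12, 17, 22, 26, 34, 91, 86]

After 2 steps: [12, 17, 22, 26, 34, 91, 86]


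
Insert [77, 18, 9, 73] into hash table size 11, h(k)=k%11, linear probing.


Insert 77: h=0 -> slot 0
Insert 18: h=7 -> slot 7
Insert 9: h=9 -> slot 9
Insert 73: h=7, 1 probes -> slot 8

Table: [77, None, None, None, None, None, None, 18, 73, 9, None]


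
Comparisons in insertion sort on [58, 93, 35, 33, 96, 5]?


Algorithm: insertion sort
Input: [58, 93, 35, 33, 96, 5]
Sorted: [5, 33, 35, 58, 93, 96]

12


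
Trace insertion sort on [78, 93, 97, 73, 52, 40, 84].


Initial: [78, 93, 97, 73, 52, 40, 84]
Insert 93: [78, 93, 97, 73, 52, 40, 84]
Insert 97: [78, 93, 97, 73, 52, 40, 84]
Insert 73: [73, 78, 93, 97, 52, 40, 84]
Insert 52: [52, 73, 78, 93, 97, 40, 84]
Insert 40: [40, 52, 73, 78, 93, 97, 84]
Insert 84: [40, 52, 73, 78, 84, 93, 97]

Sorted: [40, 52, 73, 78, 84, 93, 97]


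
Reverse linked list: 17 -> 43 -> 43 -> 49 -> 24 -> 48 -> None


Step 1: curr=17, set curr.next=prev(None) | reversed so far: 17
Step 2: curr=43, set curr.next=prev(17) | reversed so far: 43 -> 17
Step 3: curr=43, set curr.next=prev(43) | reversed so far: 43 -> 43 -> 17
Step 4: curr=49, set curr.next=prev(43) | reversed so far: 49 -> 43 -> 43 -> 17
Step 5: curr=24, set curr.next=prev(49) | reversed so far: 24 -> 49 -> 43 -> 43 -> 17
Step 6: curr=48, set curr.next=prev(24) | reversed so far: 48 -> 24 -> 49 -> 43 -> 43 -> 17

48 -> 24 -> 49 -> 43 -> 43 -> 17 -> None


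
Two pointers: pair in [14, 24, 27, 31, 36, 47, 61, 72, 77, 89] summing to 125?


lo=0(14)+hi=9(89)=103
lo=1(24)+hi=9(89)=113
lo=2(27)+hi=9(89)=116
lo=3(31)+hi=9(89)=120
lo=4(36)+hi=9(89)=125

Yes: 36+89=125


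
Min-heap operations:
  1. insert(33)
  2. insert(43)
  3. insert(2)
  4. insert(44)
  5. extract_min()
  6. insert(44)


insert(33) -> [33]
insert(43) -> [33, 43]
insert(2) -> [2, 43, 33]
insert(44) -> [2, 43, 33, 44]
extract_min()->2, [33, 43, 44]
insert(44) -> [33, 43, 44, 44]

Final heap: [33, 43, 44, 44]


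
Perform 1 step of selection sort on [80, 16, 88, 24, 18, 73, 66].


Initial: [80, 16, 88, 24, 18, 73, 66]
Step 1: min=16 at 1
  Swap: [16, 80, 88, 24, 18, 73, 66]

After 1 step: [16, 80, 88, 24, 18, 73, 66]


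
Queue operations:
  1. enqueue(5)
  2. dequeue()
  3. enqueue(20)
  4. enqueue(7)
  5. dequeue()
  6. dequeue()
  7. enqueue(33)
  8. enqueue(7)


enqueue(5) -> [5]
dequeue()->5, []
enqueue(20) -> [20]
enqueue(7) -> [20, 7]
dequeue()->20, [7]
dequeue()->7, []
enqueue(33) -> [33]
enqueue(7) -> [33, 7]

Final queue: [33, 7]


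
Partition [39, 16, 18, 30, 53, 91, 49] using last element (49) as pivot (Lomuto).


Pivot: 49
  39 <= 49: advance i (no swap)
  16 <= 49: advance i (no swap)
  18 <= 49: advance i (no swap)
  30 <= 49: advance i (no swap)
Place pivot at 4: [39, 16, 18, 30, 49, 91, 53]

Partitioned: [39, 16, 18, 30, 49, 91, 53]


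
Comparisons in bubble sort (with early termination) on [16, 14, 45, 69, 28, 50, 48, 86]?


Algorithm: bubble sort (with early termination)
Input: [16, 14, 45, 69, 28, 50, 48, 86]
Sorted: [14, 16, 28, 45, 48, 50, 69, 86]

18


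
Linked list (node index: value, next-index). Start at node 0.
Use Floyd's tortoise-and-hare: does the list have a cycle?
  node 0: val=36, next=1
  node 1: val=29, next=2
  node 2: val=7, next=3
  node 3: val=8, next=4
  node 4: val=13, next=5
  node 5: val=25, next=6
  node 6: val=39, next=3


Floyd's tortoise (slow, +1) and hare (fast, +2):
  init: slow=0, fast=0
  step 1: slow=1, fast=2
  step 2: slow=2, fast=4
  step 3: slow=3, fast=6
  step 4: slow=4, fast=4
  slow == fast at node 4: cycle detected

Cycle: yes


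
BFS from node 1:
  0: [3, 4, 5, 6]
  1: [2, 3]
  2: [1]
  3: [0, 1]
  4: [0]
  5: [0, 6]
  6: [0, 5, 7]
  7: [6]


Visit 1, enqueue [2, 3]
Visit 2, enqueue []
Visit 3, enqueue [0]
Visit 0, enqueue [4, 5, 6]
Visit 4, enqueue []
Visit 5, enqueue []
Visit 6, enqueue [7]
Visit 7, enqueue []

BFS order: [1, 2, 3, 0, 4, 5, 6, 7]


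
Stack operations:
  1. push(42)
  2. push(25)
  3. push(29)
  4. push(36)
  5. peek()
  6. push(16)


push(42) -> [42]
push(25) -> [42, 25]
push(29) -> [42, 25, 29]
push(36) -> [42, 25, 29, 36]
peek()->36
push(16) -> [42, 25, 29, 36, 16]

Final stack: [42, 25, 29, 36, 16]


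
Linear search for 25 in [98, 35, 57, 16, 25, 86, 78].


i=0: 98!=25
i=1: 35!=25
i=2: 57!=25
i=3: 16!=25
i=4: 25==25 found!

Found at 4, 5 comps


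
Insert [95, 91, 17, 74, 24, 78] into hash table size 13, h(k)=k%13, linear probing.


Insert 95: h=4 -> slot 4
Insert 91: h=0 -> slot 0
Insert 17: h=4, 1 probes -> slot 5
Insert 74: h=9 -> slot 9
Insert 24: h=11 -> slot 11
Insert 78: h=0, 1 probes -> slot 1

Table: [91, 78, None, None, 95, 17, None, None, None, 74, None, 24, None]


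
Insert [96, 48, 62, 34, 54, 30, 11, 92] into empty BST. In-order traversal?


Insert 96: root
Insert 48: L from 96
Insert 62: L from 96 -> R from 48
Insert 34: L from 96 -> L from 48
Insert 54: L from 96 -> R from 48 -> L from 62
Insert 30: L from 96 -> L from 48 -> L from 34
Insert 11: L from 96 -> L from 48 -> L from 34 -> L from 30
Insert 92: L from 96 -> R from 48 -> R from 62

In-order: [11, 30, 34, 48, 54, 62, 92, 96]


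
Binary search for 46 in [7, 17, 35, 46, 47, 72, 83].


Step 1: lo=0, hi=6, mid=3, val=46

Found at index 3


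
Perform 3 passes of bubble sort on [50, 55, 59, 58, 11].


Initial: [50, 55, 59, 58, 11]
Pass 1: [50, 55, 58, 11, 59] (2 swaps)
Pass 2: [50, 55, 11, 58, 59] (1 swaps)
Pass 3: [50, 11, 55, 58, 59] (1 swaps)

After 3 passes: [50, 11, 55, 58, 59]


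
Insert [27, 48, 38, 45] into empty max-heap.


Insert 27: [27]
Insert 48: [48, 27]
Insert 38: [48, 27, 38]
Insert 45: [48, 45, 38, 27]

Final heap: [48, 45, 38, 27]


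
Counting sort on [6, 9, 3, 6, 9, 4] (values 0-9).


Input: [6, 9, 3, 6, 9, 4]
Counts: [0, 0, 0, 1, 1, 0, 2, 0, 0, 2]

Sorted: [3, 4, 6, 6, 9, 9]


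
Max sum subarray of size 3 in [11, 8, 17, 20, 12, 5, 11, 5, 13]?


[0:3]: 36
[1:4]: 45
[2:5]: 49
[3:6]: 37
[4:7]: 28
[5:8]: 21
[6:9]: 29

Max: 49 at [2:5]


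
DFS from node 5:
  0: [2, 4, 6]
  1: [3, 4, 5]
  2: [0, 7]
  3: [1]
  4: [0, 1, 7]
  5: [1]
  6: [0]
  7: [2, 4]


Visit 5, push [1]
Visit 1, push [4, 3]
Visit 3, push []
Visit 4, push [7, 0]
Visit 0, push [6, 2]
Visit 2, push [7]
Visit 7, push []
Visit 6, push []

DFS order: [5, 1, 3, 4, 0, 2, 7, 6]


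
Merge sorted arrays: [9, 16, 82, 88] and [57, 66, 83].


Take 9 from A
Take 16 from A
Take 57 from B
Take 66 from B
Take 82 from A
Take 83 from B

Merged: [9, 16, 57, 66, 82, 83, 88]


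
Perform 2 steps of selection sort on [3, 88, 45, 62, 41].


Initial: [3, 88, 45, 62, 41]
Step 1: min=3 at 0
  Swap: [3, 88, 45, 62, 41]
Step 2: min=41 at 4
  Swap: [3, 41, 45, 62, 88]

After 2 steps: [3, 41, 45, 62, 88]


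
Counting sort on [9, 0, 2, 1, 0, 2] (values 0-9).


Input: [9, 0, 2, 1, 0, 2]
Counts: [2, 1, 2, 0, 0, 0, 0, 0, 0, 1]

Sorted: [0, 0, 1, 2, 2, 9]


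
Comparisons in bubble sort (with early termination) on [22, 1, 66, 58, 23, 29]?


Algorithm: bubble sort (with early termination)
Input: [22, 1, 66, 58, 23, 29]
Sorted: [1, 22, 23, 29, 58, 66]

12


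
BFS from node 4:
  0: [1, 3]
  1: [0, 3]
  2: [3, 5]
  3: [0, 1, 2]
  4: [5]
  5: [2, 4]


Visit 4, enqueue [5]
Visit 5, enqueue [2]
Visit 2, enqueue [3]
Visit 3, enqueue [0, 1]
Visit 0, enqueue []
Visit 1, enqueue []

BFS order: [4, 5, 2, 3, 0, 1]


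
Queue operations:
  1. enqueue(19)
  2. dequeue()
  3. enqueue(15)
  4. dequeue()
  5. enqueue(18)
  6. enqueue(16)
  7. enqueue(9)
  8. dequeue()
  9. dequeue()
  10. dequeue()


enqueue(19) -> [19]
dequeue()->19, []
enqueue(15) -> [15]
dequeue()->15, []
enqueue(18) -> [18]
enqueue(16) -> [18, 16]
enqueue(9) -> [18, 16, 9]
dequeue()->18, [16, 9]
dequeue()->16, [9]
dequeue()->9, []

Final queue: []


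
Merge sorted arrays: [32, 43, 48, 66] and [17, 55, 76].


Take 17 from B
Take 32 from A
Take 43 from A
Take 48 from A
Take 55 from B
Take 66 from A

Merged: [17, 32, 43, 48, 55, 66, 76]


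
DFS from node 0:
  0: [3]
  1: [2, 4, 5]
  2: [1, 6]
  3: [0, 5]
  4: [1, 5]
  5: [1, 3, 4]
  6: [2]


Visit 0, push [3]
Visit 3, push [5]
Visit 5, push [4, 1]
Visit 1, push [4, 2]
Visit 2, push [6]
Visit 6, push []
Visit 4, push []

DFS order: [0, 3, 5, 1, 2, 6, 4]


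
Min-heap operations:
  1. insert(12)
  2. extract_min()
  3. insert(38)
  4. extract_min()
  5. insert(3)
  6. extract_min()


insert(12) -> [12]
extract_min()->12, []
insert(38) -> [38]
extract_min()->38, []
insert(3) -> [3]
extract_min()->3, []

Final heap: []


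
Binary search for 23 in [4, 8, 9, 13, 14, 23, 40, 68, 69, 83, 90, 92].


Step 1: lo=0, hi=11, mid=5, val=23

Found at index 5


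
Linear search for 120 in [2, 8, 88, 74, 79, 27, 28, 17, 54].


i=0: 2!=120
i=1: 8!=120
i=2: 88!=120
i=3: 74!=120
i=4: 79!=120
i=5: 27!=120
i=6: 28!=120
i=7: 17!=120
i=8: 54!=120

Not found, 9 comps


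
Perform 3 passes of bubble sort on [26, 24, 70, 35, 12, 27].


Initial: [26, 24, 70, 35, 12, 27]
Pass 1: [24, 26, 35, 12, 27, 70] (4 swaps)
Pass 2: [24, 26, 12, 27, 35, 70] (2 swaps)
Pass 3: [24, 12, 26, 27, 35, 70] (1 swaps)

After 3 passes: [24, 12, 26, 27, 35, 70]


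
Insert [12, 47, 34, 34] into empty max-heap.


Insert 12: [12]
Insert 47: [47, 12]
Insert 34: [47, 12, 34]
Insert 34: [47, 34, 34, 12]

Final heap: [47, 34, 34, 12]


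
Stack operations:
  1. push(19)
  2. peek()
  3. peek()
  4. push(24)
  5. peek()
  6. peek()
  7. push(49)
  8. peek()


push(19) -> [19]
peek()->19
peek()->19
push(24) -> [19, 24]
peek()->24
peek()->24
push(49) -> [19, 24, 49]
peek()->49

Final stack: [19, 24, 49]


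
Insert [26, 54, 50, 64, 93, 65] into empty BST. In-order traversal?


Insert 26: root
Insert 54: R from 26
Insert 50: R from 26 -> L from 54
Insert 64: R from 26 -> R from 54
Insert 93: R from 26 -> R from 54 -> R from 64
Insert 65: R from 26 -> R from 54 -> R from 64 -> L from 93

In-order: [26, 50, 54, 64, 65, 93]


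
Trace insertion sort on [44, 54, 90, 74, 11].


Initial: [44, 54, 90, 74, 11]
Insert 54: [44, 54, 90, 74, 11]
Insert 90: [44, 54, 90, 74, 11]
Insert 74: [44, 54, 74, 90, 11]
Insert 11: [11, 44, 54, 74, 90]

Sorted: [11, 44, 54, 74, 90]


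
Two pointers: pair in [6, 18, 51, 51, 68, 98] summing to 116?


lo=0(6)+hi=5(98)=104
lo=1(18)+hi=5(98)=116

Yes: 18+98=116


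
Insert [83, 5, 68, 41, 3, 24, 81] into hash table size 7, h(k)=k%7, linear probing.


Insert 83: h=6 -> slot 6
Insert 5: h=5 -> slot 5
Insert 68: h=5, 2 probes -> slot 0
Insert 41: h=6, 2 probes -> slot 1
Insert 3: h=3 -> slot 3
Insert 24: h=3, 1 probes -> slot 4
Insert 81: h=4, 5 probes -> slot 2

Table: [68, 41, 81, 3, 24, 5, 83]


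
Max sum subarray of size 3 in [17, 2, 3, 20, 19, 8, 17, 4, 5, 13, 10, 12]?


[0:3]: 22
[1:4]: 25
[2:5]: 42
[3:6]: 47
[4:7]: 44
[5:8]: 29
[6:9]: 26
[7:10]: 22
[8:11]: 28
[9:12]: 35

Max: 47 at [3:6]


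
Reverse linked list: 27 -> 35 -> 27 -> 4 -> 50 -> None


Step 1: curr=27, set curr.next=prev(None) | reversed so far: 27
Step 2: curr=35, set curr.next=prev(27) | reversed so far: 35 -> 27
Step 3: curr=27, set curr.next=prev(35) | reversed so far: 27 -> 35 -> 27
Step 4: curr=4, set curr.next=prev(27) | reversed so far: 4 -> 27 -> 35 -> 27
Step 5: curr=50, set curr.next=prev(4) | reversed so far: 50 -> 4 -> 27 -> 35 -> 27

50 -> 4 -> 27 -> 35 -> 27 -> None


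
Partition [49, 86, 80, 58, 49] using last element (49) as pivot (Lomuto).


Pivot: 49
  49 <= 49: advance i (no swap)
Place pivot at 1: [49, 49, 80, 58, 86]

Partitioned: [49, 49, 80, 58, 86]


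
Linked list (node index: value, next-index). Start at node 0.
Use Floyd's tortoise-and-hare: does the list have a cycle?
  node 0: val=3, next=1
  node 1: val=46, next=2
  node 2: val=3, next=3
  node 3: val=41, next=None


Floyd's tortoise (slow, +1) and hare (fast, +2):
  init: slow=0, fast=0
  step 1: slow=1, fast=2
  step 2: fast 2->3->None, no cycle

Cycle: no


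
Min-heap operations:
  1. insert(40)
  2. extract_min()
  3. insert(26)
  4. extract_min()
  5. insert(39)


insert(40) -> [40]
extract_min()->40, []
insert(26) -> [26]
extract_min()->26, []
insert(39) -> [39]

Final heap: [39]


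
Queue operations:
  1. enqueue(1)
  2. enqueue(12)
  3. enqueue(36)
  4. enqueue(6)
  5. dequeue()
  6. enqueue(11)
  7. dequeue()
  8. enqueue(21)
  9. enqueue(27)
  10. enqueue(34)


enqueue(1) -> [1]
enqueue(12) -> [1, 12]
enqueue(36) -> [1, 12, 36]
enqueue(6) -> [1, 12, 36, 6]
dequeue()->1, [12, 36, 6]
enqueue(11) -> [12, 36, 6, 11]
dequeue()->12, [36, 6, 11]
enqueue(21) -> [36, 6, 11, 21]
enqueue(27) -> [36, 6, 11, 21, 27]
enqueue(34) -> [36, 6, 11, 21, 27, 34]

Final queue: [36, 6, 11, 21, 27, 34]


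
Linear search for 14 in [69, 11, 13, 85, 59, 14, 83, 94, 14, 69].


i=0: 69!=14
i=1: 11!=14
i=2: 13!=14
i=3: 85!=14
i=4: 59!=14
i=5: 14==14 found!

Found at 5, 6 comps


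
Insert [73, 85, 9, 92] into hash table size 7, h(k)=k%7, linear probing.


Insert 73: h=3 -> slot 3
Insert 85: h=1 -> slot 1
Insert 9: h=2 -> slot 2
Insert 92: h=1, 3 probes -> slot 4

Table: [None, 85, 9, 73, 92, None, None]


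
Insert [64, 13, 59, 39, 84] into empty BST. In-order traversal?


Insert 64: root
Insert 13: L from 64
Insert 59: L from 64 -> R from 13
Insert 39: L from 64 -> R from 13 -> L from 59
Insert 84: R from 64

In-order: [13, 39, 59, 64, 84]


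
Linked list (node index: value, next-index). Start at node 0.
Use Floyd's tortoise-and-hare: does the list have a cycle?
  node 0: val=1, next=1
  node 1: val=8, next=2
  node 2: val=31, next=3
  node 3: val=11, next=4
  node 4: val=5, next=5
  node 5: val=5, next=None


Floyd's tortoise (slow, +1) and hare (fast, +2):
  init: slow=0, fast=0
  step 1: slow=1, fast=2
  step 2: slow=2, fast=4
  step 3: fast 4->5->None, no cycle

Cycle: no


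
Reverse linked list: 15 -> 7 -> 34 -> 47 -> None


Step 1: curr=15, set curr.next=prev(None) | reversed so far: 15
Step 2: curr=7, set curr.next=prev(15) | reversed so far: 7 -> 15
Step 3: curr=34, set curr.next=prev(7) | reversed so far: 34 -> 7 -> 15
Step 4: curr=47, set curr.next=prev(34) | reversed so far: 47 -> 34 -> 7 -> 15

47 -> 34 -> 7 -> 15 -> None


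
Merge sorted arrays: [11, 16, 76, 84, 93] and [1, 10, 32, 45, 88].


Take 1 from B
Take 10 from B
Take 11 from A
Take 16 from A
Take 32 from B
Take 45 from B
Take 76 from A
Take 84 from A
Take 88 from B

Merged: [1, 10, 11, 16, 32, 45, 76, 84, 88, 93]


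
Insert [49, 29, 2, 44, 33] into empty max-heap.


Insert 49: [49]
Insert 29: [49, 29]
Insert 2: [49, 29, 2]
Insert 44: [49, 44, 2, 29]
Insert 33: [49, 44, 2, 29, 33]

Final heap: [49, 44, 2, 29, 33]


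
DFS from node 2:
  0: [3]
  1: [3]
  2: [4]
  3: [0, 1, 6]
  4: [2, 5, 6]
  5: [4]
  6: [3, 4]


Visit 2, push [4]
Visit 4, push [6, 5]
Visit 5, push []
Visit 6, push [3]
Visit 3, push [1, 0]
Visit 0, push []
Visit 1, push []

DFS order: [2, 4, 5, 6, 3, 0, 1]


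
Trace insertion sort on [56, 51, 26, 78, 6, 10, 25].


Initial: [56, 51, 26, 78, 6, 10, 25]
Insert 51: [51, 56, 26, 78, 6, 10, 25]
Insert 26: [26, 51, 56, 78, 6, 10, 25]
Insert 78: [26, 51, 56, 78, 6, 10, 25]
Insert 6: [6, 26, 51, 56, 78, 10, 25]
Insert 10: [6, 10, 26, 51, 56, 78, 25]
Insert 25: [6, 10, 25, 26, 51, 56, 78]

Sorted: [6, 10, 25, 26, 51, 56, 78]


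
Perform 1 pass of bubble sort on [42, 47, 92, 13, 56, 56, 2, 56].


Initial: [42, 47, 92, 13, 56, 56, 2, 56]
Pass 1: [42, 47, 13, 56, 56, 2, 56, 92] (5 swaps)

After 1 pass: [42, 47, 13, 56, 56, 2, 56, 92]


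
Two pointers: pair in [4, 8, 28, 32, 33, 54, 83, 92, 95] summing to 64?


lo=0(4)+hi=8(95)=99
lo=0(4)+hi=7(92)=96
lo=0(4)+hi=6(83)=87
lo=0(4)+hi=5(54)=58
lo=1(8)+hi=5(54)=62
lo=2(28)+hi=5(54)=82
lo=2(28)+hi=4(33)=61
lo=3(32)+hi=4(33)=65

No pair found


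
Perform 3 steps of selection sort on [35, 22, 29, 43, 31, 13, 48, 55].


Initial: [35, 22, 29, 43, 31, 13, 48, 55]
Step 1: min=13 at 5
  Swap: [13, 22, 29, 43, 31, 35, 48, 55]
Step 2: min=22 at 1
  Swap: [13, 22, 29, 43, 31, 35, 48, 55]
Step 3: min=29 at 2
  Swap: [13, 22, 29, 43, 31, 35, 48, 55]

After 3 steps: [13, 22, 29, 43, 31, 35, 48, 55]


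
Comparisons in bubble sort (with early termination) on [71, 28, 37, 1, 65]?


Algorithm: bubble sort (with early termination)
Input: [71, 28, 37, 1, 65]
Sorted: [1, 28, 37, 65, 71]

10


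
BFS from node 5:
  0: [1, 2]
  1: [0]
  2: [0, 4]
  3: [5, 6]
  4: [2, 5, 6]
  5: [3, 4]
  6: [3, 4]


Visit 5, enqueue [3, 4]
Visit 3, enqueue [6]
Visit 4, enqueue [2]
Visit 6, enqueue []
Visit 2, enqueue [0]
Visit 0, enqueue [1]
Visit 1, enqueue []

BFS order: [5, 3, 4, 6, 2, 0, 1]


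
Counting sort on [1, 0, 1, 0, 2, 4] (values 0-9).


Input: [1, 0, 1, 0, 2, 4]
Counts: [2, 2, 1, 0, 1, 0, 0, 0, 0, 0]

Sorted: [0, 0, 1, 1, 2, 4]


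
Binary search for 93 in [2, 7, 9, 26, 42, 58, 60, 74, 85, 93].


Step 1: lo=0, hi=9, mid=4, val=42
Step 2: lo=5, hi=9, mid=7, val=74
Step 3: lo=8, hi=9, mid=8, val=85
Step 4: lo=9, hi=9, mid=9, val=93

Found at index 9


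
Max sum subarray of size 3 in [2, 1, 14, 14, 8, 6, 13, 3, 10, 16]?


[0:3]: 17
[1:4]: 29
[2:5]: 36
[3:6]: 28
[4:7]: 27
[5:8]: 22
[6:9]: 26
[7:10]: 29

Max: 36 at [2:5]


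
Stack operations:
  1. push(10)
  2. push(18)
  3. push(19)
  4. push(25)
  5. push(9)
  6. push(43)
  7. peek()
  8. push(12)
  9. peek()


push(10) -> [10]
push(18) -> [10, 18]
push(19) -> [10, 18, 19]
push(25) -> [10, 18, 19, 25]
push(9) -> [10, 18, 19, 25, 9]
push(43) -> [10, 18, 19, 25, 9, 43]
peek()->43
push(12) -> [10, 18, 19, 25, 9, 43, 12]
peek()->12

Final stack: [10, 18, 19, 25, 9, 43, 12]


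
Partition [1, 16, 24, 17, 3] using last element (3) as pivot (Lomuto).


Pivot: 3
  1 <= 3: advance i (no swap)
Place pivot at 1: [1, 3, 24, 17, 16]

Partitioned: [1, 3, 24, 17, 16]


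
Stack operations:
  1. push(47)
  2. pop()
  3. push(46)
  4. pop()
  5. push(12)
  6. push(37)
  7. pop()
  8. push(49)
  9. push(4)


push(47) -> [47]
pop()->47, []
push(46) -> [46]
pop()->46, []
push(12) -> [12]
push(37) -> [12, 37]
pop()->37, [12]
push(49) -> [12, 49]
push(4) -> [12, 49, 4]

Final stack: [12, 49, 4]


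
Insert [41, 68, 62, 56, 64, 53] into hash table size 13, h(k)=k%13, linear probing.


Insert 41: h=2 -> slot 2
Insert 68: h=3 -> slot 3
Insert 62: h=10 -> slot 10
Insert 56: h=4 -> slot 4
Insert 64: h=12 -> slot 12
Insert 53: h=1 -> slot 1

Table: [None, 53, 41, 68, 56, None, None, None, None, None, 62, None, 64]


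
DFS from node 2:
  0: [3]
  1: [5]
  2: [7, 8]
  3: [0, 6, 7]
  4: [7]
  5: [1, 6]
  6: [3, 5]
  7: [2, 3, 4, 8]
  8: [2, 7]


Visit 2, push [8, 7]
Visit 7, push [8, 4, 3]
Visit 3, push [6, 0]
Visit 0, push []
Visit 6, push [5]
Visit 5, push [1]
Visit 1, push []
Visit 4, push []
Visit 8, push []

DFS order: [2, 7, 3, 0, 6, 5, 1, 4, 8]
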